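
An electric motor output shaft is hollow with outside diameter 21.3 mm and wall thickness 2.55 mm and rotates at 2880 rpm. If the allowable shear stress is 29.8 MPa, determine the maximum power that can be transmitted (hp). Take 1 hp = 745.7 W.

J = π(d_o⁴ − d_i⁴)/32 = π(0.0213⁴ − 0.0162⁴)/32 = 1.345×10^-8 m⁴.
T_max = τ_allow·J/r = 2.98×10^7 × 1.345×10^-8 / 0.0106 = 37.62 N·m.
ω = 2π·2880/60 = 301.6 rad/s, so P_max = T_max·ω = 1.135×10^4 W.

15.2 hp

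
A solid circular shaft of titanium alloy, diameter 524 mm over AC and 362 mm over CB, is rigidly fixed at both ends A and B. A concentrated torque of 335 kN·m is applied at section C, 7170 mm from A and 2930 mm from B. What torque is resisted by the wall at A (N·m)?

Compatibility: T_A·a/J_AC = T_B·b/J_CB with T_A + T_B = T₀.
J_AC = 7.40×10^-3 m⁴, J_CB = 1.69×10^-3 m⁴, so T_A = T₀·(J_AC/a)/((J_AC/a)+(J_CB/b)) = 215100 N·m, T_B = 119900 N·m.

215000 N·m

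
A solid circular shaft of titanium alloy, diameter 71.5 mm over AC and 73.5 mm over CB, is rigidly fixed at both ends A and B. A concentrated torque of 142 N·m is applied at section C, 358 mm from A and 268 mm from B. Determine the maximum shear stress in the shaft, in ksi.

0.158 ksi

Compatibility: T_A·a/J_AC = T_B·b/J_CB with T_A + T_B = T₀.
J_AC = 2.57×10^-6 m⁴, J_CB = 2.87×10^-6 m⁴, so T_A = T₀·(J_AC/a)/((J_AC/a)+(J_CB/b)) = 56.99 N·m, T_B = 85.01 N·m.
τ in each portion: τ_AC = 7.94×10^5 Pa, τ_CB = 1.09×10^6 Pa; maximum is in CB.
τ_max = T_CB·r/J = 85.01·0.0367/2.87×10^-6 = 1.090×10^6 Pa.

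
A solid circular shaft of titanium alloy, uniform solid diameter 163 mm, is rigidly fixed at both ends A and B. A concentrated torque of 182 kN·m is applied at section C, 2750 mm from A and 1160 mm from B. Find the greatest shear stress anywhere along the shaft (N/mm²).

With uniform GJ and both ends fixed, compatibility θ_AC = θ_CB gives T_A·a = T_B·b, together with T_A + T_B = T₀.
T_A = T₀·b/(a+b) = 182000·1160/3910 = 53990 N·m; T_B = 128000 N·m.
τ in each portion: τ_AC = 6.35×10^7 Pa, τ_CB = 1.51×10^8 Pa; maximum is in CB.
τ_max = T_CB·r/J = 128000·0.0815/6.93×10^-5 = 1.505×10^8 Pa.

151 N/mm²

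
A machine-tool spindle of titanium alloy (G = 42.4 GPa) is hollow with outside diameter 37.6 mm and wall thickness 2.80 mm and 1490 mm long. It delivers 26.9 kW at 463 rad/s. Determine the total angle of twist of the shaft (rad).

0.0219 rad

ω = 463 rad/s, so T = P/ω = 26.9×10³ / 463.0 = 58.10 N·m.
J = π(d_o⁴ − d_i⁴)/32 = π(0.0376⁴ − 0.0320⁴)/32 = 9.328×10^-8 m⁴.
θ = T·L/(G·J) = 58.10 × 1.49 / (42.4×10⁹ × 9.328×10^-8) = 0.02189 rad.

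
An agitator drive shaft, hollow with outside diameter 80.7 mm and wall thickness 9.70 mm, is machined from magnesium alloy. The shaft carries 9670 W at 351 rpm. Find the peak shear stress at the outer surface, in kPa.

ω = 2π·351/60 = 36.76 rad/s, so T = P/ω = 9670 / 36.76 = 263.1 N·m.
J = π(d_o⁴ − d_i⁴)/32 = π(0.0807⁴ − 0.0613⁴)/32 = 2.778×10^-6 m⁴.
τ_max = T·r/J = 263.1 × 0.0404 / 2.778×10^-6 = 3.822×10^6 Pa.

3820 kPa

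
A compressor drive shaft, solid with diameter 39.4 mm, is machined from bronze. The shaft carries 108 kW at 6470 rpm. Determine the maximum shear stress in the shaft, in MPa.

ω = 2π·6470/60 = 677.5 rad/s, so T = P/ω = 108×10³ / 677.5 = 159.4 N·m.
J = πd⁴/32 = π(0.0394)⁴/32 = 2.366×10^-7 m⁴.
τ_max = T·r/J = 159.4 × 0.0197 / 2.366×10^-7 = 1.327×10^7 Pa.

13.3 MPa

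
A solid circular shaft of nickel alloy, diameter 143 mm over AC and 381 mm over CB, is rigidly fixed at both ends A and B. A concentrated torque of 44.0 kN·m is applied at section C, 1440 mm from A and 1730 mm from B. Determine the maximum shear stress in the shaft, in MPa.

Compatibility: T_A·a/J_AC = T_B·b/J_CB with T_A + T_B = T₀.
J_AC = 4.11×10^-5 m⁴, J_CB = 2.07×10^-3 m⁴, so T_A = T₀·(J_AC/a)/((J_AC/a)+(J_CB/b)) = 1025 N·m, T_B = 42980 N·m.
τ in each portion: τ_AC = 1.78×10^6 Pa, τ_CB = 3.96×10^6 Pa; maximum is in CB.
τ_max = T_CB·r/J = 42980·0.191/2.07×10^-3 = 3.957×10^6 Pa.

3.96 MPa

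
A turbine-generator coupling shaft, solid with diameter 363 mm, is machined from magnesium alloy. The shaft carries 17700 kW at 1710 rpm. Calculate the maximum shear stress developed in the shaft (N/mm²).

10.5 N/mm²

ω = 2π·1710/60 = 179.1 rad/s, so T = P/ω = 17700×10³ / 179.1 = 98840 N·m.
J = πd⁴/32 = π(0.363)⁴/32 = 1.705×10^-3 m⁴.
τ_max = T·r/J = 98840 × 0.181 / 1.705×10^-3 = 1.052×10^7 Pa.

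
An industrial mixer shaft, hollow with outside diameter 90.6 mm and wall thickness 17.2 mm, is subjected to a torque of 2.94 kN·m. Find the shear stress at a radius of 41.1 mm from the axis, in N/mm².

J = π(d_o⁴ − d_i⁴)/32 = π(0.0906⁴ − 0.0562⁴)/32 = 5.635×10^-6 m⁴.
Shear stress varies linearly with radius: τ = T·r/J = 2940 × 0.0411 / 5.635×10^-6 = 2.144×10^7 Pa.

21.4 N/mm²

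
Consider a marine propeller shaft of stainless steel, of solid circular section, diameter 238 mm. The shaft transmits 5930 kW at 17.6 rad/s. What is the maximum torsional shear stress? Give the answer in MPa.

127 MPa

ω = 17.6 rad/s, so T = P/ω = 5930×10³ / 17.60 = 336900 N·m.
J = πd⁴/32 = π(0.238)⁴/32 = 3.150×10^-4 m⁴.
τ_max = T·r/J = 336900 × 0.119 / 3.150×10^-4 = 1.273×10^8 Pa.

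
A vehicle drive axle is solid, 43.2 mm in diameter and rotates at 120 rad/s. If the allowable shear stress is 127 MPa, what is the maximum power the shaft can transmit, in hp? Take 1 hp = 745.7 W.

324 hp

J = πd⁴/32 = π(0.0432)⁴/32 = 3.419×10^-7 m⁴.
T_max = τ_allow·J/r = 1.27×10^8 × 3.419×10^-7 / 0.0216 = 2010 N·m.
ω = 120 rad/s, so P_max = T_max·ω = 2.412×10^5 W.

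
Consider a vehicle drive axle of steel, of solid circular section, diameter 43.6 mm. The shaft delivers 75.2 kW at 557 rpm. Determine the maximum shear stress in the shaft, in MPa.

79.2 MPa

ω = 2π·557/60 = 58.33 rad/s, so T = P/ω = 75.2×10³ / 58.33 = 1289 N·m.
J = πd⁴/32 = π(0.0436)⁴/32 = 3.548×10^-7 m⁴.
τ_max = T·r/J = 1289 × 0.0218 / 3.548×10^-7 = 7.922×10^7 Pa.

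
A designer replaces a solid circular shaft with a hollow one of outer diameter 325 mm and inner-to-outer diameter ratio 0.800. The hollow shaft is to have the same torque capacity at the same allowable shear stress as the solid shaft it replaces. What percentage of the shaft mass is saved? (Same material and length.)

Equal τ_max and T ⇒ the solid shaft needs d_s³ = d_o³(1−k⁴), so d_s = 325·(1−0.800⁴)^(1/3) = 272.6 mm.
Area ratio A_h/A_s = d_o²(1−k²)/d_s² = (1−k²)/(1−k⁴)^(2/3) = 0.5115.
Mass saving = 1 − 0.5115 = 48.8 %.

48.8 %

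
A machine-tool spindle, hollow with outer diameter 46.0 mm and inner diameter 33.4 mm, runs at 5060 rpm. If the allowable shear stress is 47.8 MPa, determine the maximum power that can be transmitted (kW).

350 kW

J = π(d_o⁴ − d_i⁴)/32 = π(0.0460⁴ − 0.0334⁴)/32 = 3.174×10^-7 m⁴.
T_max = τ_allow·J/r = 4.78×10^7 × 3.174×10^-7 / 0.0230 = 659.6 N·m.
ω = 2π·5060/60 = 529.9 rad/s, so P_max = T_max·ω = 3.495×10^5 W.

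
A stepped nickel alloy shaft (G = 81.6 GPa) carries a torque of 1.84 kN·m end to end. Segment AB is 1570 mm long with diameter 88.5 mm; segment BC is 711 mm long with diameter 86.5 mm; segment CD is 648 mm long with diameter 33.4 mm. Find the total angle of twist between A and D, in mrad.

128 mrad

J_AB = π(0.0885)⁴/32 = 6.02×10^-6 m⁴; J_BC = π(0.0865)⁴/32 = 5.50×10^-6 m⁴; J_CD = π(0.0334)⁴/32 = 1.22×10^-7 m⁴.
θ = (T/G)·Σ L_i/J_i = (1840/81.6×10⁹)·(1.57/6.02×10^-6 + 0.711/5.50×10^-6 + 0.648/1.22×10^-7) = 0.1284 rad.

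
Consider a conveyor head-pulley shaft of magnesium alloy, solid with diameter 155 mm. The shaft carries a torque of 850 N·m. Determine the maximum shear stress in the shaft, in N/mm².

J = πd⁴/32 = π(0.155)⁴/32 = 5.667×10^-5 m⁴.
τ_max = T·r/J = 850.0 × 0.0775 / 5.667×10^-5 = 1.163×10^6 Pa.

1.16 N/mm²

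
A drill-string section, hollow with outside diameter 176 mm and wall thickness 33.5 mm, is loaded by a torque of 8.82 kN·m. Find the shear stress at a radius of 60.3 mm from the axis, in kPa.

J = π(d_o⁴ − d_i⁴)/32 = π(0.176⁴ − 0.109⁴)/32 = 8.034×10^-5 m⁴.
Shear stress varies linearly with radius: τ = T·r/J = 8820 × 0.0603 / 8.034×10^-5 = 6.620×10^6 Pa.

6620 kPa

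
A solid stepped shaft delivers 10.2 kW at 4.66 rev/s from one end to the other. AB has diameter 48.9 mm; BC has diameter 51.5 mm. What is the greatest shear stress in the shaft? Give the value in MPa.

ω = 2π·4.66 = 29.28 rad/s, so T = P/ω = 10.2×10³ / 29.28 = 348.4 N·m.
Under the same torque, τ_max = 16T/(πd³) is largest where d is smallest — segment AB (d = 48.9 mm).
τ_max = 16·348.4/(π·(0.0489)³) = 1.517×10^7 Pa.

15.2 MPa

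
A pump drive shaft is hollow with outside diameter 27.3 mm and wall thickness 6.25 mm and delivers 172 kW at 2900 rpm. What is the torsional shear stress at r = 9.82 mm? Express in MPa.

ω = 2π·2900/60 = 303.7 rad/s, so T = P/ω = 172×10³ / 303.7 = 566.4 N·m.
J = π(d_o⁴ − d_i⁴)/32 = π(0.0273⁴ − 0.0148⁴)/32 = 4.982×10^-8 m⁴.
Shear stress varies linearly with radius: τ = T·r/J = 566.4 × 0.00982 / 4.982×10^-8 = 1.116×10^8 Pa.

112 MPa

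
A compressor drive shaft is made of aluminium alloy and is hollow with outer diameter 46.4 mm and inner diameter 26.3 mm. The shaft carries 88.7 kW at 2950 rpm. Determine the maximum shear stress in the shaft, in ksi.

2.37 ksi

ω = 2π·2950/60 = 308.9 rad/s, so T = P/ω = 88.7×10³ / 308.9 = 287.1 N·m.
J = π(d_o⁴ − d_i⁴)/32 = π(0.0464⁴ − 0.0263⁴)/32 = 4.081×10^-7 m⁴.
τ_max = T·r/J = 287.1 × 0.0232 / 4.081×10^-7 = 1.632×10^7 Pa.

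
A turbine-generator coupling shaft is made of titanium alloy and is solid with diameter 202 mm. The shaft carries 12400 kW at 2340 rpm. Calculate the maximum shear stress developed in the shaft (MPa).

31.3 MPa

ω = 2π·2340/60 = 245.0 rad/s, so T = P/ω = 12400×10³ / 245.0 = 50600 N·m.
J = πd⁴/32 = π(0.202)⁴/32 = 1.635×10^-4 m⁴.
τ_max = T·r/J = 50600 × 0.101 / 1.635×10^-4 = 3.127×10^7 Pa.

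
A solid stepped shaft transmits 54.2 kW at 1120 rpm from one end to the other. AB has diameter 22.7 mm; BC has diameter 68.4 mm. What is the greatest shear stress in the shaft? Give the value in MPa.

201 MPa

ω = 2π·1120/60 = 117.3 rad/s, so T = P/ω = 54.2×10³ / 117.3 = 462.1 N·m.
Under the same torque, τ_max = 16T/(πd³) is largest where d is smallest — segment AB (d = 22.7 mm).
τ_max = 16·462.1/(π·(0.0227)³) = 2.012×10^8 Pa.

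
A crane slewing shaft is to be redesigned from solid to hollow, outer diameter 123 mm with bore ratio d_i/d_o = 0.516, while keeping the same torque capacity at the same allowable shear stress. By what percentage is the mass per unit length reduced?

Equal τ_max and T ⇒ the solid shaft needs d_s³ = d_o³(1−k⁴), so d_s = 123·(1−0.516⁴)^(1/3) = 120.0 mm.
Area ratio A_h/A_s = d_o²(1−k²)/d_s² = (1−k²)/(1−k⁴)^(2/3) = 0.7706.
Mass saving = 1 − 0.7706 = 22.9 %.

22.9 %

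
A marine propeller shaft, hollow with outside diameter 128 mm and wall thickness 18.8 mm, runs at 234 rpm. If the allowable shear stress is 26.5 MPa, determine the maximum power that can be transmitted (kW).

201 kW

J = π(d_o⁴ − d_i⁴)/32 = π(0.128⁴ − 0.0904⁴)/32 = 1.980×10^-5 m⁴.
T_max = τ_allow·J/r = 2.65×10^7 × 1.980×10^-5 / 0.0640 = 8197 N·m.
ω = 2π·234/60 = 24.50 rad/s, so P_max = T_max·ω = 2.009×10^5 W.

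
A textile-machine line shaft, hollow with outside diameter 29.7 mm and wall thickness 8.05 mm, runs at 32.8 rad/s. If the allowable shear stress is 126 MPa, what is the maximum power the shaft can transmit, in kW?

J = π(d_o⁴ − d_i⁴)/32 = π(0.0297⁴ − 0.0136⁴)/32 = 7.303×10^-8 m⁴.
T_max = τ_allow·J/r = 1.26×10^8 × 7.303×10^-8 / 0.0149 = 619.6 N·m.
ω = 32.8 rad/s, so P_max = T_max·ω = 2.032×10^4 W.

20.3 kW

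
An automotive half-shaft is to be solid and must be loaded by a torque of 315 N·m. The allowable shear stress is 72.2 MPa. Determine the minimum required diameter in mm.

For a solid shaft τ_max = 16T/(πd³), so d = (16T/(π τ_allow))^(1/3) = (16·315.0/(π·7.22×10^7))^(1/3) = 0.02811 m.

28.1 mm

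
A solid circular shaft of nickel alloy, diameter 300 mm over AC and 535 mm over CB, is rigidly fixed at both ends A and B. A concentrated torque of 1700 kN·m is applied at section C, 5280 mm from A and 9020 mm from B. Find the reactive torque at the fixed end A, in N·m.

Compatibility: T_A·a/J_AC = T_B·b/J_CB with T_A + T_B = T₀.
J_AC = 7.95×10^-4 m⁴, J_CB = 8.04×10^-3 m⁴, so T_A = T₀·(J_AC/a)/((J_AC/a)+(J_CB/b)) = 245600 N·m, T_B = 1.454e6 N·m.

246000 N·m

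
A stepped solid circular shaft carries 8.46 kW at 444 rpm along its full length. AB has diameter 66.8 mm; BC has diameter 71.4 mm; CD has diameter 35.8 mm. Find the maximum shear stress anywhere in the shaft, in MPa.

ω = 2π·444/60 = 46.50 rad/s, so T = P/ω = 8.46×10³ / 46.50 = 182.0 N·m.
Under the same torque, τ_max = 16T/(πd³) is largest where d is smallest — segment CD (d = 35.8 mm).
τ_max = 16·182.0/(π·(0.0358)³) = 2.020×10^7 Pa.

20.2 MPa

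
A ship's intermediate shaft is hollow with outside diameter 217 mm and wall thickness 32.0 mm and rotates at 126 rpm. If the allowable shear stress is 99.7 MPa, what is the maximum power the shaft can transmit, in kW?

1990 kW

J = π(d_o⁴ − d_i⁴)/32 = π(0.217⁴ − 0.153⁴)/32 = 1.639×10^-4 m⁴.
T_max = τ_allow·J/r = 9.97×10^7 × 1.639×10^-4 / 0.108 = 150600 N·m.
ω = 2π·126/60 = 13.19 rad/s, so P_max = T_max·ω = 1.987×10^6 W.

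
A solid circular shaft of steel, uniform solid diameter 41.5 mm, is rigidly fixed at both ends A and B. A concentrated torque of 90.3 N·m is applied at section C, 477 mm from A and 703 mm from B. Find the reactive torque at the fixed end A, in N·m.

With uniform GJ and both ends fixed, compatibility θ_AC = θ_CB gives T_A·a = T_B·b, together with T_A + T_B = T₀.
T_A = T₀·b/(a+b) = 90.30·703/1180 = 53.80 N·m; T_B = 36.50 N·m.

53.8 N·m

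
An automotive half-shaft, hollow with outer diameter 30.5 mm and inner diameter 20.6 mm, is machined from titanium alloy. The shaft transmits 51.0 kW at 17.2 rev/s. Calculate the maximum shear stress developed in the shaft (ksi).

ω = 2π·17.2 = 108.1 rad/s, so T = P/ω = 51.0×10³ / 108.1 = 471.9 N·m.
J = π(d_o⁴ − d_i⁴)/32 = π(0.0305⁴ − 0.0206⁴)/32 = 6.728×10^-8 m⁴.
τ_max = T·r/J = 471.9 × 0.0152 / 6.728×10^-8 = 1.070×10^8 Pa.

15.5 ksi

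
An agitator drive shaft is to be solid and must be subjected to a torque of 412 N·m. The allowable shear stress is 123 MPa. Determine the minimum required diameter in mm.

For a solid shaft τ_max = 16T/(πd³), so d = (16T/(π τ_allow))^(1/3) = (16·412.0/(π·1.23×10^8))^(1/3) = 0.02574 m.

25.7 mm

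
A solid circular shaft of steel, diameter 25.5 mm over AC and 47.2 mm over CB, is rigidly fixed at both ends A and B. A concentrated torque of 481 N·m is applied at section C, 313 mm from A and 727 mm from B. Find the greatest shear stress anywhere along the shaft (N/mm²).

Compatibility: T_A·a/J_AC = T_B·b/J_CB with T_A + T_B = T₀.
J_AC = 4.15×10^-8 m⁴, J_CB = 4.87×10^-7 m⁴, so T_A = T₀·(J_AC/a)/((J_AC/a)+(J_CB/b)) = 79.45 N·m, T_B = 401.5 N·m.
τ in each portion: τ_AC = 2.44×10^7 Pa, τ_CB = 1.94×10^7 Pa; maximum is in AC.
τ_max = T_AC·r/J = 79.45·0.0127/4.15×10^-8 = 2.440×10^7 Pa.

24.4 N/mm²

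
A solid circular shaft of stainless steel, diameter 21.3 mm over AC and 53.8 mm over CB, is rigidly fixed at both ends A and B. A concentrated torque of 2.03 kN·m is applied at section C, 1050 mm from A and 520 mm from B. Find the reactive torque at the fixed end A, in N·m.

24.4 N·m

Compatibility: T_A·a/J_AC = T_B·b/J_CB with T_A + T_B = T₀.
J_AC = 2.02×10^-8 m⁴, J_CB = 8.22×10^-7 m⁴, so T_A = T₀·(J_AC/a)/((J_AC/a)+(J_CB/b)) = 24.40 N·m, T_B = 2006 N·m.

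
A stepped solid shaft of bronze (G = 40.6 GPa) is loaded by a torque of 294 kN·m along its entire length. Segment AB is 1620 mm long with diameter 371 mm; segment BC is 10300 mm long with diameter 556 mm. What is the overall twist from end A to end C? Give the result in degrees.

J_AB = π(0.371)⁴/32 = 1.86×10^-3 m⁴; J_BC = π(0.556)⁴/32 = 9.38×10^-3 m⁴.
θ = (T/G)·Σ L_i/J_i = (294000/40.6×10⁹)·(1.62/1.86×10^-3 + 10.3/9.38×10^-3) = 0.01426 rad.

0.817°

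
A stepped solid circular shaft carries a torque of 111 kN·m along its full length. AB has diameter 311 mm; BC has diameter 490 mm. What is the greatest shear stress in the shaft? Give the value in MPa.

18.8 MPa

Under the same torque, τ_max = 16T/(πd³) is largest where d is smallest — segment AB (d = 311 mm).
τ_max = 16·111000/(π·(0.311)³) = 1.879×10^7 Pa.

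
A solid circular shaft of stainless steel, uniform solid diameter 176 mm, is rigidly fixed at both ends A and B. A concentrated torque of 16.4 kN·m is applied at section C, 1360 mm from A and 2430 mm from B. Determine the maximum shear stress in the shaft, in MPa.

9.82 MPa

With uniform GJ and both ends fixed, compatibility θ_AC = θ_CB gives T_A·a = T_B·b, together with T_A + T_B = T₀.
T_A = T₀·b/(a+b) = 16400·2430/3790 = 10520 N·m; T_B = 5885 N·m.
τ in each portion: τ_AC = 9.82×10^6 Pa, τ_CB = 5.50×10^6 Pa; maximum is in AC.
τ_max = T_AC·r/J = 10520·0.0880/9.42×10^-5 = 9.823×10^6 Pa.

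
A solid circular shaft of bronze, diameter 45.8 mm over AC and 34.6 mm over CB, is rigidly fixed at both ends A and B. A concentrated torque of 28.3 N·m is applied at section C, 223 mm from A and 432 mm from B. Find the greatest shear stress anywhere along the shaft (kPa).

Compatibility: T_A·a/J_AC = T_B·b/J_CB with T_A + T_B = T₀.
J_AC = 4.32×10^-7 m⁴, J_CB = 1.41×10^-7 m⁴, so T_A = T₀·(J_AC/a)/((J_AC/a)+(J_CB/b)) = 24.23 N·m, T_B = 4.073 N·m.
τ in each portion: τ_AC = 1.28×10^6 Pa, τ_CB = 5.01×10^5 Pa; maximum is in AC.
τ_max = T_AC·r/J = 24.23·0.0229/4.32×10^-7 = 1.284×10^6 Pa.

1280 kPa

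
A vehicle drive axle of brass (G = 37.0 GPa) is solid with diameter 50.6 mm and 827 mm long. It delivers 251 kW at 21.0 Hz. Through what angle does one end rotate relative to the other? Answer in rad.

0.0661 rad

ω = 2π·21.0 = 131.9 rad/s, so T = P/ω = 251×10³ / 131.9 = 1902 N·m.
J = πd⁴/32 = π(0.0506)⁴/32 = 6.436×10^-7 m⁴.
θ = T·L/(G·J) = 1902 × 0.827 / (37.0×10⁹ × 6.436×10^-7) = 0.06607 rad.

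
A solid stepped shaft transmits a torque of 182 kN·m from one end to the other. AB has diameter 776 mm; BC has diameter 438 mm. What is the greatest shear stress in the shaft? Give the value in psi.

Under the same torque, τ_max = 16T/(πd³) is largest where d is smallest — segment BC (d = 438 mm).
τ_max = 16·182000/(π·(0.438)³) = 1.103×10^7 Pa.

1600 psi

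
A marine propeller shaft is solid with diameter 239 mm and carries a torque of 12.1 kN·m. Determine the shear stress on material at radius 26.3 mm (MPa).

0.993 MPa

J = πd⁴/32 = π(0.239)⁴/32 = 3.203×10^-4 m⁴.
Shear stress varies linearly with radius: τ = T·r/J = 12100 × 0.0263 / 3.203×10^-4 = 9.935×10^5 Pa.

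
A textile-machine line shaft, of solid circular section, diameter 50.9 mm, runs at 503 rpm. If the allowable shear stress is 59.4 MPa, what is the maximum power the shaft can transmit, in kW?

81.0 kW

J = πd⁴/32 = π(0.0509)⁴/32 = 6.590×10^-7 m⁴.
T_max = τ_allow·J/r = 5.94×10^7 × 6.590×10^-7 / 0.0255 = 1538 N·m.
ω = 2π·503/60 = 52.67 rad/s, so P_max = T_max·ω = 8.102×10^4 W.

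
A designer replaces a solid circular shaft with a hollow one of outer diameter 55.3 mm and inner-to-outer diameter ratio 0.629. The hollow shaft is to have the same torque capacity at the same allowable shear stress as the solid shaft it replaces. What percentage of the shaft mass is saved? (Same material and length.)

Equal τ_max and T ⇒ the solid shaft needs d_s³ = d_o³(1−k⁴), so d_s = 55.3·(1−0.629⁴)^(1/3) = 52.25 mm.
Area ratio A_h/A_s = d_o²(1−k²)/d_s² = (1−k²)/(1−k⁴)^(2/3) = 0.6770.
Mass saving = 1 − 0.6770 = 32.3 %.

32.3 %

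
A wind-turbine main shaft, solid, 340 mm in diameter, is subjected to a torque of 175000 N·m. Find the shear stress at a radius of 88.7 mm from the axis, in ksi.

J = πd⁴/32 = π(0.340)⁴/32 = 1.312×10^-3 m⁴.
Shear stress varies linearly with radius: τ = T·r/J = 175000 × 0.0887 / 1.312×10^-3 = 1.183×10^7 Pa.

1.72 ksi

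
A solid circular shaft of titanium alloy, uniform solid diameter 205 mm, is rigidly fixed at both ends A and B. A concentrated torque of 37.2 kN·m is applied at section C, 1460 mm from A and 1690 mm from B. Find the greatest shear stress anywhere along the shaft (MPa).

11.8 MPa

With uniform GJ and both ends fixed, compatibility θ_AC = θ_CB gives T_A·a = T_B·b, together with T_A + T_B = T₀.
T_A = T₀·b/(a+b) = 37200·1690/3150 = 19960 N·m; T_B = 17240 N·m.
τ in each portion: τ_AC = 1.18×10^7 Pa, τ_CB = 1.02×10^7 Pa; maximum is in AC.
τ_max = T_AC·r/J = 19960·0.102/1.73×10^-4 = 1.180×10^7 Pa.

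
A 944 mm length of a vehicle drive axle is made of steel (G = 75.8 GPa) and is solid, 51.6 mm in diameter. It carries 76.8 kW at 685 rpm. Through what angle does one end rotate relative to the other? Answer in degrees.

ω = 2π·685/60 = 71.73 rad/s, so T = P/ω = 76.8×10³ / 71.73 = 1071 N·m.
J = πd⁴/32 = π(0.0516)⁴/32 = 6.960×10^-7 m⁴.
θ = T·L/(G·J) = 1071 × 0.944 / (75.8×10⁹ × 6.960×10^-7) = 0.01916 rad.

1.10°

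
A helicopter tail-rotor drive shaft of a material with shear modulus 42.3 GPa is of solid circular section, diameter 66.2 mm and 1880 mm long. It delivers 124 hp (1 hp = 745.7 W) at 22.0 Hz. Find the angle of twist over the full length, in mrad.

ω = 2π·22.0 = 138.2 rad/s, so T = P/ω = 124×745.7 / 138.2 = 668.9 N·m.
J = πd⁴/32 = π(0.0662)⁴/32 = 1.886×10^-6 m⁴.
θ = T·L/(G·J) = 668.9 × 1.88 / (42.3×10⁹ × 1.886×10^-6) = 0.01577 rad.

15.8 mrad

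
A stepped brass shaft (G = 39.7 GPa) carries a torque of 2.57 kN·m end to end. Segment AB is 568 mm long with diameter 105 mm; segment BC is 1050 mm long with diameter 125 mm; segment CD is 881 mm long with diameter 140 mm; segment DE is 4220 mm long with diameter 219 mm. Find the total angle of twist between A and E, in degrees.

0.495°

J_AB = π(0.105)⁴/32 = 1.19×10^-5 m⁴; J_BC = π(0.125)⁴/32 = 2.40×10^-5 m⁴; J_CD = π(0.140)⁴/32 = 3.77×10^-5 m⁴; J_DE = π(0.219)⁴/32 = 2.26×10^-4 m⁴.
θ = (T/G)·Σ L_i/J_i = (2570/39.7×10⁹)·(0.568/1.19×10^-5 + 1.05/2.40×10^-5 + 0.881/3.77×10^-5 + 4.22/2.26×10^-4) = 8.639×10^-3 rad.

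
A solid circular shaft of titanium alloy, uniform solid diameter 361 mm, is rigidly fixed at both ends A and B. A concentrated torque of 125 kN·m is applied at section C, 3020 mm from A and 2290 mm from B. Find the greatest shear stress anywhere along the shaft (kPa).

7700 kPa

With uniform GJ and both ends fixed, compatibility θ_AC = θ_CB gives T_A·a = T_B·b, together with T_A + T_B = T₀.
T_A = T₀·b/(a+b) = 125000·2290/5310 = 53910 N·m; T_B = 71090 N·m.
τ in each portion: τ_AC = 5.84×10^6 Pa, τ_CB = 7.70×10^6 Pa; maximum is in CB.
τ_max = T_CB·r/J = 71090·0.180/1.67×10^-3 = 7.696×10^6 Pa.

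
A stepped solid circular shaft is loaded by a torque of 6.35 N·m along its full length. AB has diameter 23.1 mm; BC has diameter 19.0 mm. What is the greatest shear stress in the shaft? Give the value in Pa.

Under the same torque, τ_max = 16T/(πd³) is largest where d is smallest — segment BC (d = 19.0 mm).
τ_max = 16·6.350/(π·(0.0190)³) = 4.715×10^6 Pa.

4.72e6 Pa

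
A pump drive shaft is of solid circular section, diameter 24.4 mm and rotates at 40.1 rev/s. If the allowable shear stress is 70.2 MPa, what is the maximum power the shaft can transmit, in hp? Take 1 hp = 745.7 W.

67.7 hp

J = πd⁴/32 = π(0.0244)⁴/32 = 3.480×10^-8 m⁴.
T_max = τ_allow·J/r = 7.02×10^7 × 3.480×10^-8 / 0.0122 = 200.2 N·m.
ω = 2π·40.1 = 252.0 rad/s, so P_max = T_max·ω = 5.045×10^4 W.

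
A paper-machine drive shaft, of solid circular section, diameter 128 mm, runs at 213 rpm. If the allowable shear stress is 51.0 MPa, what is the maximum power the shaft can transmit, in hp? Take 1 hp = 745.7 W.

628 hp

J = πd⁴/32 = π(0.128)⁴/32 = 2.635×10^-5 m⁴.
T_max = τ_allow·J/r = 5.10×10^7 × 2.635×10^-5 / 0.0640 = 21000 N·m.
ω = 2π·213/60 = 22.31 rad/s, so P_max = T_max·ω = 4.684×10^5 W.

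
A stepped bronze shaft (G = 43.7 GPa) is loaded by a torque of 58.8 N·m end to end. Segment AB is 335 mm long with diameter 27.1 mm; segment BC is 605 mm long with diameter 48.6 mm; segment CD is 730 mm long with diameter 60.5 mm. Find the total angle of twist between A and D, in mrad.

J_AB = π(0.0271)⁴/32 = 5.30×10^-8 m⁴; J_BC = π(0.0486)⁴/32 = 5.48×10^-7 m⁴; J_CD = π(0.0605)⁴/32 = 1.32×10^-6 m⁴.
θ = (T/G)·Σ L_i/J_i = (58.80/43.7×10⁹)·(0.335/5.30×10^-8 + 0.605/5.48×10^-7 + 0.730/1.32×10^-6) = 0.01075 rad.

10.7 mrad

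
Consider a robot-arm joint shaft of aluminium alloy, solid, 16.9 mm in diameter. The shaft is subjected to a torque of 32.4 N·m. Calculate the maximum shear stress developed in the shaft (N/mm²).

34.2 N/mm²

J = πd⁴/32 = π(0.0169)⁴/32 = 8.008×10^-9 m⁴.
τ_max = T·r/J = 32.40 × 0.00845 / 8.008×10^-9 = 3.419×10^7 Pa.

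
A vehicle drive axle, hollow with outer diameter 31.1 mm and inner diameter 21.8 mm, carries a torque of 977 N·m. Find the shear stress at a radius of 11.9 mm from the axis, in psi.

24200 psi

J = π(d_o⁴ − d_i⁴)/32 = π(0.0311⁴ − 0.0218⁴)/32 = 6.967×10^-8 m⁴.
Shear stress varies linearly with radius: τ = T·r/J = 977.0 × 0.0119 / 6.967×10^-8 = 1.669×10^8 Pa.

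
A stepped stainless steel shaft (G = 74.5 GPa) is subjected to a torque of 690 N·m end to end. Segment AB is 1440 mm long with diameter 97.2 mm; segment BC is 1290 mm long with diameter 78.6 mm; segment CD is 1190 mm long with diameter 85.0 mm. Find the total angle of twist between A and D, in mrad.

J_AB = π(0.0972)⁴/32 = 8.76×10^-6 m⁴; J_BC = π(0.0786)⁴/32 = 3.75×10^-6 m⁴; J_CD = π(0.0850)⁴/32 = 5.12×10^-6 m⁴.
θ = (T/G)·Σ L_i/J_i = (690.0/74.5×10⁹)·(1.44/8.76×10^-6 + 1.29/3.75×10^-6 + 1.19/5.12×10^-6) = 6.861×10^-3 rad.

6.86 mrad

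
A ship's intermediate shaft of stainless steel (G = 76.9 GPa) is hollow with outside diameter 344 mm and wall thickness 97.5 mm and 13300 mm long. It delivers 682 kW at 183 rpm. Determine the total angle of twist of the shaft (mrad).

ω = 2π·183/60 = 19.16 rad/s, so T = P/ω = 682×10³ / 19.16 = 35590 N·m.
J = π(d_o⁴ − d_i⁴)/32 = π(0.344⁴ − 0.149⁴)/32 = 1.326×10^-3 m⁴.
θ = T·L/(G·J) = 35590 × 13.3 / (76.9×10⁹ × 1.326×10^-3) = 4.640×10^-3 rad.

4.64 mrad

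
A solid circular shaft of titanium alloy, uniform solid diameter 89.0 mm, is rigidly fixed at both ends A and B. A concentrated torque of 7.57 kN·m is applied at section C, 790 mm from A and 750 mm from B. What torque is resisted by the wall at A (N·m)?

3690 N·m

With uniform GJ and both ends fixed, compatibility θ_AC = θ_CB gives T_A·a = T_B·b, together with T_A + T_B = T₀.
T_A = T₀·b/(a+b) = 7570·750/1540 = 3687 N·m; T_B = 3883 N·m.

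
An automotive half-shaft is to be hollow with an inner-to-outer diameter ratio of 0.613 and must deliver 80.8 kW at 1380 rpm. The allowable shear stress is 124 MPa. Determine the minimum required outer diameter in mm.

ω = 2π·1380/60 = 144.5 rad/s, so T = P/ω = 80.8×10³ / 144.5 = 559.1 N·m.
For a hollow shaft with d_i/d_o = 0.613: τ_max = 16T/(π d_o³ (1−k⁴)), so d_o = [16T/(π τ_allow (1−k⁴))]^(1/3) = [16·559.1/(π·1.24×10^8·0.8588)]^(1/3) = 0.02990 m.

29.9 mm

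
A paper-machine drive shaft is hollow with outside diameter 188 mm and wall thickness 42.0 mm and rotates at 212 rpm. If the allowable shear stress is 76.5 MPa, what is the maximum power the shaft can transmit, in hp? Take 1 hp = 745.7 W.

J = π(d_o⁴ − d_i⁴)/32 = π(0.188⁴ − 0.104⁴)/32 = 1.112×10^-4 m⁴.
T_max = τ_allow·J/r = 7.65×10^7 × 1.112×10^-4 / 0.0940 = 90460 N·m.
ω = 2π·212/60 = 22.20 rad/s, so P_max = T_max·ω = 2.008×10^6 W.

2690 hp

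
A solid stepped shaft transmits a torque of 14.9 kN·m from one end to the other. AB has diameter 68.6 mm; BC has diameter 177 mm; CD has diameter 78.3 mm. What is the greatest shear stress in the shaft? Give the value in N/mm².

Under the same torque, τ_max = 16T/(πd³) is largest where d is smallest — segment AB (d = 68.6 mm).
τ_max = 16·14900/(π·(0.0686)³) = 2.351×10^8 Pa.

235 N/mm²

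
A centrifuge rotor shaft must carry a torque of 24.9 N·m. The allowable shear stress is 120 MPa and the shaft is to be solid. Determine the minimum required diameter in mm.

For a solid shaft τ_max = 16T/(πd³), so d = (16T/(π τ_allow))^(1/3) = (16·24.90/(π·1.20×10^8))^(1/3) = 0.01019 m.

10.2 mm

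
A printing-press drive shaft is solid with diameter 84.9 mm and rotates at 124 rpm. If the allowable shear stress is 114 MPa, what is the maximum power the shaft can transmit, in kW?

178 kW

J = πd⁴/32 = π(0.0849)⁴/32 = 5.101×10^-6 m⁴.
T_max = τ_allow·J/r = 1.14×10^8 × 5.101×10^-6 / 0.0425 = 13700 N·m.
ω = 2π·124/60 = 12.99 rad/s, so P_max = T_max·ω = 1.779×10^5 W.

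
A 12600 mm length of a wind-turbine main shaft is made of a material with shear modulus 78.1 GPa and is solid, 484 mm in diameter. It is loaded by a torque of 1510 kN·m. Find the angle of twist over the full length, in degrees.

2.59°

J = πd⁴/32 = π(0.484)⁴/32 = 5.387×10^-3 m⁴.
θ = T·L/(G·J) = 1.510e6 × 12.6 / (78.1×10⁹ × 5.387×10^-3) = 0.04522 rad.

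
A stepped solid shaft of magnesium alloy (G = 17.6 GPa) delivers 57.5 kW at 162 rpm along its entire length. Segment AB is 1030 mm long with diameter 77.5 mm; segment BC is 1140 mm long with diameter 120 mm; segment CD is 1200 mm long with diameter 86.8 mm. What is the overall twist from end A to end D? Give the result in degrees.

ω = 2π·162/60 = 16.96 rad/s, so T = P/ω = 57.5×10³ / 16.96 = 3389 N·m.
J_AB = π(0.0775)⁴/32 = 3.54×10^-6 m⁴; J_BC = π(0.120)⁴/32 = 2.04×10^-5 m⁴; J_CD = π(0.0868)⁴/32 = 5.57×10^-6 m⁴.
θ = (T/G)·Σ L_i/J_i = (3389/17.6×10⁹)·(1.03/3.54×10^-6 + 1.14/2.04×10^-5 + 1.20/5.57×10^-6) = 0.1083 rad.

6.20°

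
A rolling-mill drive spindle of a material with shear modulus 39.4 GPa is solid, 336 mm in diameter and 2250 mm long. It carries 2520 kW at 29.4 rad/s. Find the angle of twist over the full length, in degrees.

0.224°

ω = 29.4 rad/s, so T = P/ω = 2520×10³ / 29.40 = 85710 N·m.
J = πd⁴/32 = π(0.336)⁴/32 = 1.251×10^-3 m⁴.
θ = T·L/(G·J) = 85710 × 2.25 / (39.4×10⁹ × 1.251×10^-3) = 3.912×10^-3 rad.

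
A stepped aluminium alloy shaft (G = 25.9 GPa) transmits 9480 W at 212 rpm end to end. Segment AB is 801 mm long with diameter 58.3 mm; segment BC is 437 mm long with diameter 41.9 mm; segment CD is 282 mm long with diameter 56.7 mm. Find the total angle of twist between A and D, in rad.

0.0400 rad

ω = 2π·212/60 = 22.20 rad/s, so T = P/ω = 9480 / 22.20 = 427.0 N·m.
J_AB = π(0.0583)⁴/32 = 1.13×10^-6 m⁴; J_BC = π(0.0419)⁴/32 = 3.03×10^-7 m⁴; J_CD = π(0.0567)⁴/32 = 1.01×10^-6 m⁴.
θ = (T/G)·Σ L_i/J_i = (427.0/25.9×10⁹)·(0.801/1.13×10^-6 + 0.437/3.03×10^-7 + 0.282/1.01×10^-6) = 0.04004 rad.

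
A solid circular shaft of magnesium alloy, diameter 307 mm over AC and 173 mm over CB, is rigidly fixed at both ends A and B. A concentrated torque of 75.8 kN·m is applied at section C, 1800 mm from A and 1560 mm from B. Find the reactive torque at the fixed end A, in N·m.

67900 N·m

Compatibility: T_A·a/J_AC = T_B·b/J_CB with T_A + T_B = T₀.
J_AC = 8.72×10^-4 m⁴, J_CB = 8.79×10^-5 m⁴, so T_A = T₀·(J_AC/a)/((J_AC/a)+(J_CB/b)) = 67900 N·m, T_B = 7900 N·m.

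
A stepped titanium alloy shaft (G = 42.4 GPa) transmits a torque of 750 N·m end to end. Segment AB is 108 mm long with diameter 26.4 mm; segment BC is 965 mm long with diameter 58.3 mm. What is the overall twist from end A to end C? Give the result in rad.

J_AB = π(0.0264)⁴/32 = 4.77×10^-8 m⁴; J_BC = π(0.0583)⁴/32 = 1.13×10^-6 m⁴.
θ = (T/G)·Σ L_i/J_i = (750.0/42.4×10⁹)·(0.108/4.77×10^-8 + 0.965/1.13×10^-6) = 0.05511 rad.

0.0551 rad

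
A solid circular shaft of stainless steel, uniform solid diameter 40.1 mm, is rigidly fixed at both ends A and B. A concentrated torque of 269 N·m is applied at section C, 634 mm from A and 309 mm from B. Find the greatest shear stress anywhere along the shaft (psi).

With uniform GJ and both ends fixed, compatibility θ_AC = θ_CB gives T_A·a = T_B·b, together with T_A + T_B = T₀.
T_A = T₀·b/(a+b) = 269.0·309/943.0 = 88.15 N·m; T_B = 180.9 N·m.
τ in each portion: τ_AC = 6.96×10^6 Pa, τ_CB = 1.43×10^7 Pa; maximum is in CB.
τ_max = T_CB·r/J = 180.9·0.0201/2.54×10^-7 = 1.428×10^7 Pa.

2070 psi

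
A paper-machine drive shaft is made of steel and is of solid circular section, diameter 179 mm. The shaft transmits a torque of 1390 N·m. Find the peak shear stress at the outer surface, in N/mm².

1.23 N/mm²

J = πd⁴/32 = π(0.179)⁴/32 = 1.008×10^-4 m⁴.
τ_max = T·r/J = 1390 × 0.0895 / 1.008×10^-4 = 1.234×10^6 Pa.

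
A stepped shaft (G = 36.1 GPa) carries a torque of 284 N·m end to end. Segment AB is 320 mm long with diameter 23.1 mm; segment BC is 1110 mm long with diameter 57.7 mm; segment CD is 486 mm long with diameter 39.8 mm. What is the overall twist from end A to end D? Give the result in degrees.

6.51°

J_AB = π(0.0231)⁴/32 = 2.80×10^-8 m⁴; J_BC = π(0.0577)⁴/32 = 1.09×10^-6 m⁴; J_CD = π(0.0398)⁴/32 = 2.46×10^-7 m⁴.
θ = (T/G)·Σ L_i/J_i = (284.0/36.1×10⁹)·(0.320/2.80×10^-8 + 1.11/1.09×10^-6 + 0.486/2.46×10^-7) = 0.1136 rad.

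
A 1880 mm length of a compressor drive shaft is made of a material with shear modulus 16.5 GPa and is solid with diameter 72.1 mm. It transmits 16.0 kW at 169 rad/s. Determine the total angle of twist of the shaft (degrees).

0.233°

ω = 169 rad/s, so T = P/ω = 16.0×10³ / 169.0 = 94.67 N·m.
J = πd⁴/32 = π(0.0721)⁴/32 = 2.653×10^-6 m⁴.
θ = T·L/(G·J) = 94.67 × 1.88 / (16.5×10⁹ × 2.653×10^-6) = 4.066×10^-3 rad.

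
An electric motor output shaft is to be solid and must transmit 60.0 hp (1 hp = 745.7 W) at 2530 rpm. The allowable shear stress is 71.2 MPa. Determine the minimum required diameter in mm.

22.9 mm

ω = 2π·2530/60 = 264.9 rad/s, so T = P/ω = 60.0×745.7 / 264.9 = 168.9 N·m.
For a solid shaft τ_max = 16T/(πd³), so d = (16T/(π τ_allow))^(1/3) = (16·168.9/(π·7.12×10^7))^(1/3) = 0.02294 m.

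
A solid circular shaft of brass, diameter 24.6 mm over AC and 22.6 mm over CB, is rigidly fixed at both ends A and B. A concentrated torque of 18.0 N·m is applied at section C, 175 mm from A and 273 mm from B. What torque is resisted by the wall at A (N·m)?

Compatibility: T_A·a/J_AC = T_B·b/J_CB with T_A + T_B = T₀.
J_AC = 3.60×10^-8 m⁴, J_CB = 2.56×10^-8 m⁴, so T_A = T₀·(J_AC/a)/((J_AC/a)+(J_CB/b)) = 12.36 N·m, T_B = 5.643 N·m.

12.4 N·m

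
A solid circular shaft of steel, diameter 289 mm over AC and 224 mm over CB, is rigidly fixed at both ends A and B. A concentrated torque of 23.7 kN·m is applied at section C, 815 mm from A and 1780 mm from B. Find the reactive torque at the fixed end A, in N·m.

Compatibility: T_A·a/J_AC = T_B·b/J_CB with T_A + T_B = T₀.
J_AC = 6.85×10^-4 m⁴, J_CB = 2.47×10^-4 m⁴, so T_A = T₀·(J_AC/a)/((J_AC/a)+(J_CB/b)) = 20340 N·m, T_B = 3361 N·m.

20300 N·m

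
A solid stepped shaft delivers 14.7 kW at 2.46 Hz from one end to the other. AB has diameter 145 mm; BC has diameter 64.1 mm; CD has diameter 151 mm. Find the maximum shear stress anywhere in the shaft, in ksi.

2.67 ksi

ω = 2π·2.46 = 15.46 rad/s, so T = P/ω = 14.7×10³ / 15.46 = 951.0 N·m.
Under the same torque, τ_max = 16T/(πd³) is largest where d is smallest — segment BC (d = 64.1 mm).
τ_max = 16·951.0/(π·(0.0641)³) = 1.839×10^7 Pa.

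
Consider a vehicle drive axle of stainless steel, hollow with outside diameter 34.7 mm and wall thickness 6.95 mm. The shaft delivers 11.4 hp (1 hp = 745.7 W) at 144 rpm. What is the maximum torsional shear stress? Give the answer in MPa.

78.9 MPa

ω = 2π·144/60 = 15.08 rad/s, so T = P/ω = 11.4×745.7 / 15.08 = 563.7 N·m.
J = π(d_o⁴ − d_i⁴)/32 = π(0.0347⁴ − 0.0208⁴)/32 = 1.240×10^-7 m⁴.
τ_max = T·r/J = 563.7 × 0.0174 / 1.240×10^-7 = 7.890×10^7 Pa.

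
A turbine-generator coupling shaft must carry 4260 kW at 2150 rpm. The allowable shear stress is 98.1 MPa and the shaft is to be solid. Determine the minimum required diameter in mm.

ω = 2π·2150/60 = 225.1 rad/s, so T = P/ω = 4260×10³ / 225.1 = 18920 N·m.
For a solid shaft τ_max = 16T/(πd³), so d = (16T/(π τ_allow))^(1/3) = (16·18920/(π·9.81×10^7))^(1/3) = 0.09941 m.

99.4 mm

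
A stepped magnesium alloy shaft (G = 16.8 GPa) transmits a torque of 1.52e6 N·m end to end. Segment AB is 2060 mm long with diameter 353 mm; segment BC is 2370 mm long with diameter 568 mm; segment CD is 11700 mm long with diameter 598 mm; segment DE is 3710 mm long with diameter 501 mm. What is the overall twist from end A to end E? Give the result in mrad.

J_AB = π(0.353)⁴/32 = 1.52×10^-3 m⁴; J_BC = π(0.568)⁴/32 = 0.0102 m⁴; J_CD = π(0.598)⁴/32 = 0.0126 m⁴; J_DE = π(0.501)⁴/32 = 6.19×10^-3 m⁴.
θ = (T/G)·Σ L_i/J_i = (1.520e6/16.8×10⁹)·(2.06/1.52×10^-3 + 2.37/0.0102 + 11.7/0.0126 + 3.71/6.19×10^-3) = 0.2818 rad.

282 mrad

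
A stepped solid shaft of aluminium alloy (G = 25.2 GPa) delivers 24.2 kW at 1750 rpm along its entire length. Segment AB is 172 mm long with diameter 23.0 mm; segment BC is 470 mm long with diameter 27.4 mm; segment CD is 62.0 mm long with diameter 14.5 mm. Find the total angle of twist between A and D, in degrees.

ω = 2π·1750/60 = 183.3 rad/s, so T = P/ω = 24.2×10³ / 183.3 = 132.1 N·m.
J_AB = π(0.0230)⁴/32 = 2.75×10^-8 m⁴; J_BC = π(0.0274)⁴/32 = 5.53×10^-8 m⁴; J_CD = π(0.0145)⁴/32 = 4.34×10^-9 m⁴.
θ = (T/G)·Σ L_i/J_i = (132.1/25.2×10⁹)·(0.172/2.75×10^-8 + 0.470/5.53×10^-8 + 0.0620/4.34×10^-9) = 0.1522 rad.

8.72°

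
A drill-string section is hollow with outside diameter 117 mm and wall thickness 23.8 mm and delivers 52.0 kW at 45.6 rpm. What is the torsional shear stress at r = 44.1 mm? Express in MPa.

ω = 2π·45.6/60 = 4.775 rad/s, so T = P/ω = 52.0×10³ / 4.775 = 10890 N·m.
J = π(d_o⁴ − d_i⁴)/32 = π(0.117⁴ − 0.0694⁴)/32 = 1.612×10^-5 m⁴.
Shear stress varies linearly with radius: τ = T·r/J = 10890 × 0.0441 / 1.612×10^-5 = 2.979×10^7 Pa.

29.8 MPa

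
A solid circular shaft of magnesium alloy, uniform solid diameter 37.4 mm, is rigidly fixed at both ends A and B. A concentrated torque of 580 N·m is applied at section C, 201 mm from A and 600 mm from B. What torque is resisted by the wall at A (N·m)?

434 N·m

With uniform GJ and both ends fixed, compatibility θ_AC = θ_CB gives T_A·a = T_B·b, together with T_A + T_B = T₀.
T_A = T₀·b/(a+b) = 580.0·600/801.0 = 434.5 N·m; T_B = 145.5 N·m.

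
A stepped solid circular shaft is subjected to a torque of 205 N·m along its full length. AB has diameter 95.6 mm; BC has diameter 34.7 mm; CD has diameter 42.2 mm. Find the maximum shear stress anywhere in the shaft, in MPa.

25.0 MPa

Under the same torque, τ_max = 16T/(πd³) is largest where d is smallest — segment BC (d = 34.7 mm).
τ_max = 16·205.0/(π·(0.0347)³) = 2.499×10^7 Pa.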